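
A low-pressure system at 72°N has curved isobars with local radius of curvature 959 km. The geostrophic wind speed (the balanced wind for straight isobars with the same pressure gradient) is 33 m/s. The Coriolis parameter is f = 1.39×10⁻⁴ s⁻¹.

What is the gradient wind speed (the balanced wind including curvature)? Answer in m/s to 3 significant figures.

27.4 m/s

Around a low, centrifugal force acts outward with Coriolis, so pressure-gradient force balances both:
(1/ρ)|∂P/∂n| = fV + V²/R  →  V² + fR·V − fR·V_g = 0
With fR = 1.39×10⁻⁴ × 959×10³ m = 133 m/s:
V = [−fR + √((fR)² + 4 fR V_g)]/2 = [−133 + √(133² + 4×133×33)]/2 = 27.4 m/s
Subgeostrophic (V < V_g = 33 m/s), as expected around a low.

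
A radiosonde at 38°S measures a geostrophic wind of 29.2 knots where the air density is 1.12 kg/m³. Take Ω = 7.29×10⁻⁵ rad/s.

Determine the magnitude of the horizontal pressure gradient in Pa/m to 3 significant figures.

Coriolis parameter at 38°S:
f = 2Ω sin φ = 2 × 7.29×10⁻⁵ × sin 38° = 8.98×10⁻⁵ s⁻¹
Wind speed in SI: 29.2 knots = 15.0 m/s
Geostrophic balance rearranged: |∂P/∂n| = f ρ V_g
|∂P/∂n| = 8.98×10⁻⁵ × 1.12 × 15.0 = 1.51×10⁻³ Pa/m

1.51×10⁻³ Pa/m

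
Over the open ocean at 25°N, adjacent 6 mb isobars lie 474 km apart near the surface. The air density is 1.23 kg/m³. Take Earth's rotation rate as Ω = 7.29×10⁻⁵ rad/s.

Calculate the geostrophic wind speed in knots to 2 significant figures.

32 knots

Coriolis parameter at 25°N:
f = 2Ω sin φ = 2 × 7.29×10⁻⁵ × sin 25° = 6.16×10⁻⁵ s⁻¹
Pressure gradient: |∂P/∂n| = 600 Pa / 474000 m = 1.27×10⁻³ Pa/m
Geostrophic balance (pressure-gradient force = Coriolis force):
V_g = (1/(fρ)) |∂P/∂n| = 1.27×10⁻³ / (6.16×10⁻⁵ × 1.23) = 16.7 m/s
Converting: 16.7 m/s × 1.944 = 32 knots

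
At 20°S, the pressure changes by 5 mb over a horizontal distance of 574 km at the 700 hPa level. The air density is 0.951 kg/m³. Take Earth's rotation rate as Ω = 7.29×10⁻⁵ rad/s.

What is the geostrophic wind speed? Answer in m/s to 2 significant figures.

Coriolis parameter at 20°S:
f = 2Ω sin φ = 2 × 7.29×10⁻⁵ × sin 20° = 4.99×10⁻⁵ s⁻¹
Pressure gradient: |∂P/∂n| = 500 Pa / 574000 m = 8.71×10⁻⁴ Pa/m
Geostrophic balance (pressure-gradient force = Coriolis force):
V_g = (1/(fρ)) |∂P/∂n| = 8.71×10⁻⁴ / (4.99×10⁻⁵ × 0.951) = 18.4 m/s

18 m/s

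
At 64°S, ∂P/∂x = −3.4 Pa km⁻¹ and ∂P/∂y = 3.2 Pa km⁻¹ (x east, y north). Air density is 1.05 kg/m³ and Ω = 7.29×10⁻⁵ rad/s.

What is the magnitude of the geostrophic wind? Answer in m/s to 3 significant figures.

Coriolis parameter at 64°S:
f = 2Ω sin φ = 2 × 7.29×10⁻⁵ × sin 64° = 1.31×10⁻⁴ s⁻¹
In the Southern Hemisphere f is negative: f = −1.31×10⁻⁴ s⁻¹.
Component geostrophic relations (x east, y north):
u_g = −(1/(fρ)) ∂P/∂y,  v_g = (1/(fρ)) ∂P/∂x
u_g = −(3.2×10⁻³)/(−1.31×10⁻⁴ × 1.05) = 23.3 m/s;  v_g = (−3.4×10⁻³)/(−1.31×10⁻⁴ × 1.05) = 24.7 m/s
|V_g| = √(u_g² + v_g²) = 33.9 m/s

33.9 m/s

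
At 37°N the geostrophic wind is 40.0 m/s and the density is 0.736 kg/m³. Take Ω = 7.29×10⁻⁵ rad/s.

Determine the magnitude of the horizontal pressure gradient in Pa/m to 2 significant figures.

Coriolis parameter at 37°N:
f = 2Ω sin φ = 2 × 7.29×10⁻⁵ × sin 37° = 8.77×10⁻⁵ s⁻¹
Geostrophic balance rearranged: |∂P/∂n| = f ρ V_g
|∂P/∂n| = 8.77×10⁻⁵ × 0.736 × 40.0 = 2.58×10⁻³ Pa/m

2.6×10⁻³ Pa/m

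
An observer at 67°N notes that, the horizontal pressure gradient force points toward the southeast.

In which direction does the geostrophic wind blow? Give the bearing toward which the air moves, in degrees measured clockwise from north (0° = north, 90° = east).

The pressure-gradient force points toward the southeast (bearing 135°).
Geostrophic balance: in the Northern Hemisphere the Coriolis force deflects motion to the right, so the geostrophic wind blows 90° to the right of the pressure-gradient force (low pressure on the left).
Rotating 135° by 90° clockwise gives 225° — the wind blows toward the southwest.

225°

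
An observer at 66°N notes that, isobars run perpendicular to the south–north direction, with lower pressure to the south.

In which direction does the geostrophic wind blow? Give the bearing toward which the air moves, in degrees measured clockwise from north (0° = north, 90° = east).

The pressure-gradient force points toward the south (bearing 180°).
Geostrophic balance: in the Northern Hemisphere the Coriolis force deflects motion to the right, so the geostrophic wind blows 90° to the right of the pressure-gradient force (low pressure on the left).
Rotating 180° by 90° clockwise gives 270° — the wind blows toward the west.

270°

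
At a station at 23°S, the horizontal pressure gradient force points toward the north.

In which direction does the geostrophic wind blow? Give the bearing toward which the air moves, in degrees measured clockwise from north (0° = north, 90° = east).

The pressure-gradient force points toward the north (bearing 000°).
Geostrophic balance: in the Southern Hemisphere the Coriolis force deflects motion to the left, so the geostrophic wind blows 90° to the left of the pressure-gradient force (low pressure on the right).
Rotating 000° by 90° counterclockwise gives 270° — the wind blows toward the west.

270°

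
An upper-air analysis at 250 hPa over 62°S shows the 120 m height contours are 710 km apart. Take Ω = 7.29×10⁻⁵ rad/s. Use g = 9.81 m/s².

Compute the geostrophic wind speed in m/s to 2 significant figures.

13 m/s

Coriolis parameter at 62°S:
f = 2Ω sin φ = 2 × 7.29×10⁻⁵ × sin 62° = 1.29×10⁻⁴ s⁻¹
Height gradient: |∂Z/∂n| = 120 m / 710000 m = 1.69×10⁻⁴
On a pressure surface, geostrophic balance gives V_g = (g/f)|∂Z/∂n|:
V_g = 9.81 × 1.69×10⁻⁴ / 1.29×10⁻⁴ = 12.9 m/s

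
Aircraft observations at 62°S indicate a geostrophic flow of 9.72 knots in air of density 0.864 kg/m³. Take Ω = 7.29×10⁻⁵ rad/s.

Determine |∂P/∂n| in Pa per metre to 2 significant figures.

Coriolis parameter at 62°S:
f = 2Ω sin φ = 2 × 7.29×10⁻⁵ × sin 62° = 1.29×10⁻⁴ s⁻¹
Wind speed in SI: 9.72 knots = 5.00 m/s
Geostrophic balance rearranged: |∂P/∂n| = f ρ V_g
|∂P/∂n| = 1.29×10⁻⁴ × 0.864 × 5.00 = 5.56×10⁻⁴ Pa/m

5.6×10⁻⁴ Pa/m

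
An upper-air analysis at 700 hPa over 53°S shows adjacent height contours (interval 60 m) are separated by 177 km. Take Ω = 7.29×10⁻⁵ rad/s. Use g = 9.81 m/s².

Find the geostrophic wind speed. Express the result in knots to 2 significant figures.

56 knots

Coriolis parameter at 53°S:
f = 2Ω sin φ = 2 × 7.29×10⁻⁵ × sin 53° = 1.16×10⁻⁴ s⁻¹
Height gradient: |∂Z/∂n| = 60 m / 177000 m = 3.39×10⁻⁴
On a pressure surface, geostrophic balance gives V_g = (g/f)|∂Z/∂n|:
V_g = 9.81 × 3.39×10⁻⁴ / 1.16×10⁻⁴ = 28.6 m/s
Converting: 28.6 m/s × 1.944 = 56 knots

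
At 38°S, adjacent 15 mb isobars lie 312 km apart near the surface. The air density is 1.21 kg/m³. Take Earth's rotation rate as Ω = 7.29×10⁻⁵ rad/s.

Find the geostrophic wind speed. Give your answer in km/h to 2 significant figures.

160 km/h

Coriolis parameter at 38°S:
f = 2Ω sin φ = 2 × 7.29×10⁻⁵ × sin 38° = 8.98×10⁻⁵ s⁻¹
Pressure gradient: |∂P/∂n| = 1500 Pa / 312000 m = 4.81×10⁻³ Pa/m
Geostrophic balance (pressure-gradient force = Coriolis force):
V_g = (1/(fρ)) |∂P/∂n| = 4.81×10⁻³ / (8.98×10⁻⁵ × 1.21) = 44.3 m/s
Converting: 44.3 m/s × 3.6 = 160 km/h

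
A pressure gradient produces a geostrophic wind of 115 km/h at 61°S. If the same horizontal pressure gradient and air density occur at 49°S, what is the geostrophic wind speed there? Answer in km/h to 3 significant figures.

133 km/h

With the same pressure gradient and density, V_g ∝ 1/f ∝ 1/sin φ.
V₂ = V₁ · sin φ₁ / sin φ₂ = 115 × sin 61° / sin 49°
V₂ = 115 × 0.8746/0.7547 = 133 km/h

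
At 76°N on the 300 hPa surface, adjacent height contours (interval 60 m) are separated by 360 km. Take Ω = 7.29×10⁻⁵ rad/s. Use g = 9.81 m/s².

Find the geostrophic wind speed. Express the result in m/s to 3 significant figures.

Coriolis parameter at 76°N:
f = 2Ω sin φ = 2 × 7.29×10⁻⁵ × sin 76° = 1.41×10⁻⁴ s⁻¹
Height gradient: |∂Z/∂n| = 60 m / 360000 m = 1.67×10⁻⁴
On a pressure surface, geostrophic balance gives V_g = (g/f)|∂Z/∂n|:
V_g = 9.81 × 1.67×10⁻⁴ / 1.41×10⁻⁴ = 11.6 m/s

11.6 m/s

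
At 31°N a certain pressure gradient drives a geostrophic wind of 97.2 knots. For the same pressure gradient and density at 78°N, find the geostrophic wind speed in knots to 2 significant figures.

With the same pressure gradient and density, V_g ∝ 1/f ∝ 1/sin φ.
V₂ = V₁ · sin φ₁ / sin φ₂ = 97.2 × sin 31° / sin 78°
V₂ = 97.2 × 0.5150/0.9781 = 51 knots

51 knots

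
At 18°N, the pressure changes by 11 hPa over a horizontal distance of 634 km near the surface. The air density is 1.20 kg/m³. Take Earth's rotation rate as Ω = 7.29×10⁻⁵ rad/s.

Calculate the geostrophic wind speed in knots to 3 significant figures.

Coriolis parameter at 18°N:
f = 2Ω sin φ = 2 × 7.29×10⁻⁵ × sin 18° = 4.51×10⁻⁵ s⁻¹
Pressure gradient: |∂P/∂n| = 1100 Pa / 634000 m = 1.74×10⁻³ Pa/m
Geostrophic balance (pressure-gradient force = Coriolis force):
V_g = (1/(fρ)) |∂P/∂n| = 1.74×10⁻³ / (4.51×10⁻⁵ × 1.20) = 32.1 m/s
Converting: 32.1 m/s × 1.944 = 62.4 knots

62.4 knots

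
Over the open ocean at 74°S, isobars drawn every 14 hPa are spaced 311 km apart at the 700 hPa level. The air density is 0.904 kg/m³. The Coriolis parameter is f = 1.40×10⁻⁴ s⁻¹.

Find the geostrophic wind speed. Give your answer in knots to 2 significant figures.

Pressure gradient: |∂P/∂n| = 1400 Pa / 311000 m = 4.50×10⁻³ Pa/m
Geostrophic balance (pressure-gradient force = Coriolis force):
V_g = (1/(fρ)) |∂P/∂n| = 4.50×10⁻³ / (1.40×10⁻⁴ × 0.904) = 35.6 m/s
Converting: 35.6 m/s × 1.944 = 69 knots

69 knots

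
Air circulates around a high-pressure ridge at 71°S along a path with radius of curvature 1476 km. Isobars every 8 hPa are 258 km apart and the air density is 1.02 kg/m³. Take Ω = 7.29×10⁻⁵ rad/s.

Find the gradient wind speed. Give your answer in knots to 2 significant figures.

49 knots

Coriolis parameter at 71°S:
f = 2Ω sin φ = 2 × 7.29×10⁻⁵ × sin 71° = 1.38×10⁻⁴ s⁻¹
Pressure gradient: |∂P/∂n| = 800 Pa / 258000 m = 3.10×10⁻³ Pa/m
Geostrophic speed: V_g = |∂P/∂n|/(fρ) = 3.10×10⁻³/(1.38×10⁻⁴ × 1.02) = 22.1 m/s
Around a high, pressure-gradient force acts outward with centrifugal, so Coriolis balances both:
fV = (1/ρ)|∂P/∂n| + V²/R  →  V² − fR·V + fR·V_g = 0
With fR = 1.38×10⁻⁴ × 1476×10³ m = 203 m/s:
V = [fR − √((fR)² − 4 fR V_g)]/2 = [203 − √(203² − 4×203×22.1)]/2 = 25.2 m/s
Supergeostrophic (V > V_g = 22.1 m/s), as expected around a high.
Converting: 25.2 m/s × 1.944 = 49 knots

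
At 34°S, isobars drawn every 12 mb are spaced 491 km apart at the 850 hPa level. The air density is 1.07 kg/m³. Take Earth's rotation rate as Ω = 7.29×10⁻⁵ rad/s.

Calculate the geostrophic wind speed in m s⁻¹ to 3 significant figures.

Coriolis parameter at 34°S:
f = 2Ω sin φ = 2 × 7.29×10⁻⁵ × sin 34° = 8.15×10⁻⁵ s⁻¹
Pressure gradient: |∂P/∂n| = 1200 Pa / 491000 m = 2.44×10⁻³ Pa/m
Geostrophic balance (pressure-gradient force = Coriolis force):
V_g = (1/(fρ)) |∂P/∂n| = 2.44×10⁻³ / (8.15×10⁻⁵ × 1.07) = 28.0 m/s

28.0 m s⁻¹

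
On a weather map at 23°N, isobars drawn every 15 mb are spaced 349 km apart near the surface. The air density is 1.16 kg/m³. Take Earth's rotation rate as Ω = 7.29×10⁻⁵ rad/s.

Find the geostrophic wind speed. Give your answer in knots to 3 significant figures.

126 knots

Coriolis parameter at 23°N:
f = 2Ω sin φ = 2 × 7.29×10⁻⁵ × sin 23° = 5.70×10⁻⁵ s⁻¹
Pressure gradient: |∂P/∂n| = 1500 Pa / 349000 m = 4.30×10⁻³ Pa/m
Geostrophic balance (pressure-gradient force = Coriolis force):
V_g = (1/(fρ)) |∂P/∂n| = 4.30×10⁻³ / (5.70×10⁻⁵ × 1.16) = 65.0 m/s
Converting: 65.0 m/s × 1.944 = 126 knots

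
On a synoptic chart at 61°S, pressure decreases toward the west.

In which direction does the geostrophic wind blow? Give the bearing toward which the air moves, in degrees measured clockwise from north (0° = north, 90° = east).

180°

The pressure-gradient force points toward the west (bearing 270°).
Geostrophic balance: in the Southern Hemisphere the Coriolis force deflects motion to the left, so the geostrophic wind blows 90° to the left of the pressure-gradient force (low pressure on the right).
Rotating 270° by 90° counterclockwise gives 180° — the wind blows toward the south.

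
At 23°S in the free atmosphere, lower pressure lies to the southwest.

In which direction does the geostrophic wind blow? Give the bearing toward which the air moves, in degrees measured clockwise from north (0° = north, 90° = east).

The pressure-gradient force points toward the southwest (bearing 225°).
Geostrophic balance: in the Southern Hemisphere the Coriolis force deflects motion to the left, so the geostrophic wind blows 90° to the left of the pressure-gradient force (low pressure on the right).
Rotating 225° by 90° counterclockwise gives 135° — the wind blows toward the southeast.

135°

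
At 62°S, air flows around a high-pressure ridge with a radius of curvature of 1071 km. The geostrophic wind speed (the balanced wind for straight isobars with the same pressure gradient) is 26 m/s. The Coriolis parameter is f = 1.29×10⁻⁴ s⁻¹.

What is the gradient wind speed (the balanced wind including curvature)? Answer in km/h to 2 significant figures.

Around a high, pressure-gradient force acts outward with centrifugal, so Coriolis balances both:
fV = (1/ρ)|∂P/∂n| + V²/R  →  V² − fR·V + fR·V_g = 0
With fR = 1.29×10⁻⁴ × 1071×10³ m = 138 m/s:
V = [fR − √((fR)² − 4 fR V_g)]/2 = [138 − √(138² − 4×138×26)]/2 = 34.7 m/s
Supergeostrophic (V > V_g = 26 m/s), as expected around a high.
Converting: 34.7 m/s × 3.6 = 130 km/h

130 km/h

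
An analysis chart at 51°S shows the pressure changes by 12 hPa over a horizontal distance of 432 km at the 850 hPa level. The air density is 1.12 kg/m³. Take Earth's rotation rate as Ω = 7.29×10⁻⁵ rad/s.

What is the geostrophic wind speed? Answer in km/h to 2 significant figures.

Coriolis parameter at 51°S:
f = 2Ω sin φ = 2 × 7.29×10⁻⁵ × sin 51° = 1.13×10⁻⁴ s⁻¹
Pressure gradient: |∂P/∂n| = 1200 Pa / 432000 m = 2.78×10⁻³ Pa/m
Geostrophic balance (pressure-gradient force = Coriolis force):
V_g = (1/(fρ)) |∂P/∂n| = 2.78×10⁻³ / (1.13×10⁻⁴ × 1.12) = 21.9 m/s
Converting: 21.9 m/s × 3.6 = 79 km/h

79 km/h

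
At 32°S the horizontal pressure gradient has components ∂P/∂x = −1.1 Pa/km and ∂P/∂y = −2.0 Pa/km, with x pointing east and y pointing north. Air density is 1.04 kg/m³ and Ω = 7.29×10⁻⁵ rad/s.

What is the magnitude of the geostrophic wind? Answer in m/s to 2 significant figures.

28 m/s

Coriolis parameter at 32°S:
f = 2Ω sin φ = 2 × 7.29×10⁻⁵ × sin 32° = 7.73×10⁻⁵ s⁻¹
In the Southern Hemisphere f is negative: f = −7.73×10⁻⁵ s⁻¹.
Component geostrophic relations (x east, y north):
u_g = −(1/(fρ)) ∂P/∂y,  v_g = (1/(fρ)) ∂P/∂x
u_g = −(−2.0×10⁻³)/(−7.73×10⁻⁵ × 1.04) = −24.9 m/s;  v_g = (−1.1×10⁻³)/(−7.73×10⁻⁵ × 1.04) = 13.7 m/s
|V_g| = √(u_g² + v_g²) = 28.4 m/s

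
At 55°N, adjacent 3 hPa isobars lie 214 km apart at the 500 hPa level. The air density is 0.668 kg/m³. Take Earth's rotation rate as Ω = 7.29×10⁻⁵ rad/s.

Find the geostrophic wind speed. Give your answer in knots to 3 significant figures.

34.2 knots

Coriolis parameter at 55°N:
f = 2Ω sin φ = 2 × 7.29×10⁻⁵ × sin 55° = 1.19×10⁻⁴ s⁻¹
Pressure gradient: |∂P/∂n| = 300 Pa / 214000 m = 1.40×10⁻³ Pa/m
Geostrophic balance (pressure-gradient force = Coriolis force):
V_g = (1/(fρ)) |∂P/∂n| = 1.40×10⁻³ / (1.19×10⁻⁴ × 0.668) = 17.6 m/s
Converting: 17.6 m/s × 1.944 = 34.2 knots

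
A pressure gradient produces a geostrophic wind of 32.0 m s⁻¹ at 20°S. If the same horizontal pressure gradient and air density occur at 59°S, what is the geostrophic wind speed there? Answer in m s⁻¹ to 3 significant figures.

With the same pressure gradient and density, V_g ∝ 1/f ∝ 1/sin φ.
V₂ = V₁ · sin φ₁ / sin φ₂ = 32.0 × sin 20° / sin 59°
V₂ = 32.0 × 0.3420/0.8572 = 12.8 m s⁻¹

12.8 m s⁻¹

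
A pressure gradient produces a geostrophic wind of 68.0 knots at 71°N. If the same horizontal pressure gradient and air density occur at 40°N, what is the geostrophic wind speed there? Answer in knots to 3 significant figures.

100 knots

With the same pressure gradient and density, V_g ∝ 1/f ∝ 1/sin φ.
V₂ = V₁ · sin φ₁ / sin φ₂ = 68.0 × sin 71° / sin 40°
V₂ = 68.0 × 0.9455/0.6428 = 100 knots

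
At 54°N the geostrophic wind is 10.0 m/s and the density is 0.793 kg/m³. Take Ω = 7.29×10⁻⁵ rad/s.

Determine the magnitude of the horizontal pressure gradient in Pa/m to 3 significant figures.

Coriolis parameter at 54°N:
f = 2Ω sin φ = 2 × 7.29×10⁻⁵ × sin 54° = 1.18×10⁻⁴ s⁻¹
Geostrophic balance rearranged: |∂P/∂n| = f ρ V_g
|∂P/∂n| = 1.18×10⁻⁴ × 0.793 × 10.0 = 9.35×10⁻⁴ Pa/m

9.35×10⁻⁴ Pa/m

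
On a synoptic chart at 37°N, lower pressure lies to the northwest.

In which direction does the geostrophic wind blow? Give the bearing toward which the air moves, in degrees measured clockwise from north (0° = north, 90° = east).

045°

The pressure-gradient force points toward the northwest (bearing 315°).
Geostrophic balance: in the Northern Hemisphere the Coriolis force deflects motion to the right, so the geostrophic wind blows 90° to the right of the pressure-gradient force (low pressure on the left).
Rotating 315° by 90° clockwise gives 045° — the wind blows toward the northeast.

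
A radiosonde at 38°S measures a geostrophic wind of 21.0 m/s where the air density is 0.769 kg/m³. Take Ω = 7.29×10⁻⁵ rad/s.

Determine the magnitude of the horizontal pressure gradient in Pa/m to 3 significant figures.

1.45×10⁻³ Pa/m

Coriolis parameter at 38°S:
f = 2Ω sin φ = 2 × 7.29×10⁻⁵ × sin 38° = 8.98×10⁻⁵ s⁻¹
Geostrophic balance rearranged: |∂P/∂n| = f ρ V_g
|∂P/∂n| = 8.98×10⁻⁵ × 0.769 × 21.0 = 1.45×10⁻³ Pa/m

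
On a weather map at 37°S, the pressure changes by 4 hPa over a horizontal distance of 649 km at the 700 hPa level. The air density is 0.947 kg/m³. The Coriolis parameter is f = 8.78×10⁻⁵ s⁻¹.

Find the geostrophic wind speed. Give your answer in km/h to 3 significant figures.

Pressure gradient: |∂P/∂n| = 400 Pa / 649000 m = 6.16×10⁻⁴ Pa/m
Geostrophic balance (pressure-gradient force = Coriolis force):
V_g = (1/(fρ)) |∂P/∂n| = 6.16×10⁻⁴ / (8.78×10⁻⁵ × 0.947) = 7.41 m/s
Converting: 7.41 m/s × 3.6 = 26.7 km/h

26.7 km/h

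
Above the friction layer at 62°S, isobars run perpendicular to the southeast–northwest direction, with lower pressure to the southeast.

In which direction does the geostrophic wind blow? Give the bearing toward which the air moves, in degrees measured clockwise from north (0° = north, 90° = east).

The pressure-gradient force points toward the southeast (bearing 135°).
Geostrophic balance: in the Southern Hemisphere the Coriolis force deflects motion to the left, so the geostrophic wind blows 90° to the left of the pressure-gradient force (low pressure on the right).
Rotating 135° by 90° counterclockwise gives 045° — the wind blows toward the northeast.

045°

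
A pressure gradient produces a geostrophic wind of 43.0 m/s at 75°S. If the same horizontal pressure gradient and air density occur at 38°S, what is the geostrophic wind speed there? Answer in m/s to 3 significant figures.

67.5 m/s

With the same pressure gradient and density, V_g ∝ 1/f ∝ 1/sin φ.
V₂ = V₁ · sin φ₁ / sin φ₂ = 43.0 × sin 75° / sin 38°
V₂ = 43.0 × 0.9659/0.6157 = 67.5 m/s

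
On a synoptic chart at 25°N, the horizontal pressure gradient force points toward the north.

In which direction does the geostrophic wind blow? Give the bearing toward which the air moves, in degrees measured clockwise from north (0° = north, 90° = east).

The pressure-gradient force points toward the north (bearing 000°).
Geostrophic balance: in the Northern Hemisphere the Coriolis force deflects motion to the right, so the geostrophic wind blows 90° to the right of the pressure-gradient force (low pressure on the left).
Rotating 000° by 90° clockwise gives 090° — the wind blows toward the east.

090°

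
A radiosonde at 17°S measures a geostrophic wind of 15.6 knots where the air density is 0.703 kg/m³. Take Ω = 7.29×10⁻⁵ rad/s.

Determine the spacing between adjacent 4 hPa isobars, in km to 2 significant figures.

1700 km

Coriolis parameter at 17°S:
f = 2Ω sin φ = 2 × 7.29×10⁻⁵ × sin 17° = 4.26×10⁻⁵ s⁻¹
Wind speed in SI: 15.6 knots = 8.03 m/s
Geostrophic balance rearranged: |∂P/∂n| = f ρ V_g
|∂P/∂n| = 4.26×10⁻⁵ × 0.703 × 8.03 = 2.40×10⁻⁴ Pa/m
Isobar spacing: Δn = ΔP/|∂P/∂n| = 400 Pa / 2.40×10⁻⁴ Pa/m = 1663218 m ≈ 1700 km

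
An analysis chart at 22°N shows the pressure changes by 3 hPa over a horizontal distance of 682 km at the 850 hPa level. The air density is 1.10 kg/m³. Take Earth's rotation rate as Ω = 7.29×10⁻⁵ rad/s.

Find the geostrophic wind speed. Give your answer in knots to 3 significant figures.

Coriolis parameter at 22°N:
f = 2Ω sin φ = 2 × 7.29×10⁻⁵ × sin 22° = 5.46×10⁻⁵ s⁻¹
Pressure gradient: |∂P/∂n| = 300 Pa / 682000 m = 4.40×10⁻⁴ Pa/m
Geostrophic balance (pressure-gradient force = Coriolis force):
V_g = (1/(fρ)) |∂P/∂n| = 4.40×10⁻⁴ / (5.46×10⁻⁵ × 1.10) = 7.32 m/s
Converting: 7.32 m/s × 1.944 = 14.2 knots

14.2 knots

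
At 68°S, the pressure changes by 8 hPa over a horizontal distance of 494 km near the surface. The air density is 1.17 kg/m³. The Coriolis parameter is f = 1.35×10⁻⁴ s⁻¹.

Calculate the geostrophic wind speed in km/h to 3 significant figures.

36.9 km/h

Pressure gradient: |∂P/∂n| = 800 Pa / 494000 m = 1.62×10⁻³ Pa/m
Geostrophic balance (pressure-gradient force = Coriolis force):
V_g = (1/(fρ)) |∂P/∂n| = 1.62×10⁻³ / (1.35×10⁻⁴ × 1.17) = 10.3 m/s
Converting: 10.3 m/s × 3.6 = 36.9 km/h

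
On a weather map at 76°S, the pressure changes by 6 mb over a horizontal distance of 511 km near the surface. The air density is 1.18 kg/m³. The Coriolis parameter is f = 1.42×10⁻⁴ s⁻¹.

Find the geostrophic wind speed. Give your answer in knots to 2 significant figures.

14 knots

Pressure gradient: |∂P/∂n| = 600 Pa / 511000 m = 1.17×10⁻³ Pa/m
Geostrophic balance (pressure-gradient force = Coriolis force):
V_g = (1/(fρ)) |∂P/∂n| = 1.17×10⁻³ / (1.42×10⁻⁴ × 1.18) = 7.01 m/s
Converting: 7.01 m/s × 1.944 = 14 knots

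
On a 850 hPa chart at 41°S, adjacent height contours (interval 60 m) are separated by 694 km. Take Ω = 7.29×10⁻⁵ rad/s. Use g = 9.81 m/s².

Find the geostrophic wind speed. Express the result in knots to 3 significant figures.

Coriolis parameter at 41°S:
f = 2Ω sin φ = 2 × 7.29×10⁻⁵ × sin 41° = 9.57×10⁻⁵ s⁻¹
Height gradient: |∂Z/∂n| = 60 m / 694000 m = 8.65×10⁻⁵
On a pressure surface, geostrophic balance gives V_g = (g/f)|∂Z/∂n|:
V_g = 9.81 × 8.65×10⁻⁵ / 9.57×10⁻⁵ = 8.87 m/s
Converting: 8.87 m/s × 1.944 = 17.2 knots

17.2 knots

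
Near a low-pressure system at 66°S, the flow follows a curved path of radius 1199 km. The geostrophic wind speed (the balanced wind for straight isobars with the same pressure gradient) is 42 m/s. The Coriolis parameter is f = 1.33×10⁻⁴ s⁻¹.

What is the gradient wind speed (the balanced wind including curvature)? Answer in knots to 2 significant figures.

Around a low, centrifugal force acts outward with Coriolis, so pressure-gradient force balances both:
(1/ρ)|∂P/∂n| = fV + V²/R  →  V² + fR·V − fR·V_g = 0
With fR = 1.33×10⁻⁴ × 1199×10³ m = 159 m/s:
V = [−fR + √((fR)² + 4 fR V_g)]/2 = [−159 + √(159² + 4×159×42)]/2 = 34.5 m/s
Subgeostrophic (V < V_g = 42 m/s), as expected around a low.
Converting: 34.5 m/s × 1.944 = 67 knots

67 knots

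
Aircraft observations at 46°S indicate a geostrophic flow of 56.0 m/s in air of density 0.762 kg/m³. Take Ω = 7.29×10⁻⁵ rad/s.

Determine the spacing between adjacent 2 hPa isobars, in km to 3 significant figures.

Coriolis parameter at 46°S:
f = 2Ω sin φ = 2 × 7.29×10⁻⁵ × sin 46° = 1.05×10⁻⁴ s⁻¹
Geostrophic balance rearranged: |∂P/∂n| = f ρ V_g
|∂P/∂n| = 1.05×10⁻⁴ × 0.762 × 56.0 = 4.48×10⁻³ Pa/m
Isobar spacing: Δn = ΔP/|∂P/∂n| = 200 Pa / 4.48×10⁻³ Pa/m = 44688 m ≈ 44.7 km

44.7 km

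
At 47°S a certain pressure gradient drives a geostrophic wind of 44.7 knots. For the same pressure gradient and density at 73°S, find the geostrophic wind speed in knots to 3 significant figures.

With the same pressure gradient and density, V_g ∝ 1/f ∝ 1/sin φ.
V₂ = V₁ · sin φ₁ / sin φ₂ = 44.7 × sin 47° / sin 73°
V₂ = 44.7 × 0.7314/0.9563 = 34.2 knots

34.2 knots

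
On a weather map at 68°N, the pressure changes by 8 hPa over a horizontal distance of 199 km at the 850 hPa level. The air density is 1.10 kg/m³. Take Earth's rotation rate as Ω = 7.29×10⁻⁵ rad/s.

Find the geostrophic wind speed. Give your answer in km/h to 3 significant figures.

97.3 km/h

Coriolis parameter at 68°N:
f = 2Ω sin φ = 2 × 7.29×10⁻⁵ × sin 68° = 1.35×10⁻⁴ s⁻¹
Pressure gradient: |∂P/∂n| = 800 Pa / 199000 m = 4.02×10⁻³ Pa/m
Geostrophic balance (pressure-gradient force = Coriolis force):
V_g = (1/(fρ)) |∂P/∂n| = 4.02×10⁻³ / (1.35×10⁻⁴ × 1.10) = 27.0 m/s
Converting: 27.0 m/s × 3.6 = 97.3 km/h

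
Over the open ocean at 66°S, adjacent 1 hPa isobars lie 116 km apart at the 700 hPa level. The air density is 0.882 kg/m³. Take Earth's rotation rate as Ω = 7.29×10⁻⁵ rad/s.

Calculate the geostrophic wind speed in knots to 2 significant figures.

Coriolis parameter at 66°S:
f = 2Ω sin φ = 2 × 7.29×10⁻⁵ × sin 66° = 1.33×10⁻⁴ s⁻¹
Pressure gradient: |∂P/∂n| = 100 Pa / 116000 m = 8.62×10⁻⁴ Pa/m
Geostrophic balance (pressure-gradient force = Coriolis force):
V_g = (1/(fρ)) |∂P/∂n| = 8.62×10⁻⁴ / (1.33×10⁻⁴ × 0.882) = 7.34 m/s
Converting: 7.34 m/s × 1.944 = 14 knots

14 knots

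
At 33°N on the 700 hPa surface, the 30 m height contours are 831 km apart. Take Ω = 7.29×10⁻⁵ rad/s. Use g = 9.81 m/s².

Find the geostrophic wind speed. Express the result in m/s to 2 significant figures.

Coriolis parameter at 33°N:
f = 2Ω sin φ = 2 × 7.29×10⁻⁵ × sin 33° = 7.94×10⁻⁵ s⁻¹
Height gradient: |∂Z/∂n| = 30 m / 831000 m = 3.61×10⁻⁵
On a pressure surface, geostrophic balance gives V_g = (g/f)|∂Z/∂n|:
V_g = 9.81 × 3.61×10⁻⁵ / 7.94×10⁻⁵ = 4.46 m/s

4.5 m/s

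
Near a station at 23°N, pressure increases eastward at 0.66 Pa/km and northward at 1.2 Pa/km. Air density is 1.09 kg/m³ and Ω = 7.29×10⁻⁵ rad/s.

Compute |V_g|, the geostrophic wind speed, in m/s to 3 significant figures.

22.1 m/s

Coriolis parameter at 23°N:
f = 2Ω sin φ = 2 × 7.29×10⁻⁵ × sin 23° = 5.70×10⁻⁵ s⁻¹
Component geostrophic relations (x east, y north):
u_g = −(1/(fρ)) ∂P/∂y,  v_g = (1/(fρ)) ∂P/∂x
u_g = −(1.2×10⁻³)/(5.70×10⁻⁵ × 1.09) = −19.3 m/s;  v_g = (0.66×10⁻³)/(5.70×10⁻⁵ × 1.09) = 10.6 m/s
|V_g| = √(u_g² + v_g²) = 22.1 m/s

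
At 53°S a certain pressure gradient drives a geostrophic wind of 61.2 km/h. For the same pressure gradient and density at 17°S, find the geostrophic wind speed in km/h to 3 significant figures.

With the same pressure gradient and density, V_g ∝ 1/f ∝ 1/sin φ.
V₂ = V₁ · sin φ₁ / sin φ₂ = 61.2 × sin 53° / sin 17°
V₂ = 61.2 × 0.7986/0.2924 = 167 km/h

167 km/h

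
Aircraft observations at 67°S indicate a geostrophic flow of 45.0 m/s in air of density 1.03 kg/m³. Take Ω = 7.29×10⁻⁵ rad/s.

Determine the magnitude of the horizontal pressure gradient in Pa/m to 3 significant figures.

Coriolis parameter at 67°S:
f = 2Ω sin φ = 2 × 7.29×10⁻⁵ × sin 67° = 1.34×10⁻⁴ s⁻¹
Geostrophic balance rearranged: |∂P/∂n| = f ρ V_g
|∂P/∂n| = 1.34×10⁻⁴ × 1.03 × 45.0 = 6.22×10⁻³ Pa/m

6.22×10⁻³ Pa/m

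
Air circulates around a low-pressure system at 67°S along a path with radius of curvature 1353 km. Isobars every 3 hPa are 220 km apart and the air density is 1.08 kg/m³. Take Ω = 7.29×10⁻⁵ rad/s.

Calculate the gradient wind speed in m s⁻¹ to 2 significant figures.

Coriolis parameter at 67°S:
f = 2Ω sin φ = 2 × 7.29×10⁻⁵ × sin 67° = 1.34×10⁻⁴ s⁻¹
Pressure gradient: |∂P/∂n| = 300 Pa / 220000 m = 1.36×10⁻³ Pa/m
Geostrophic speed: V_g = |∂P/∂n|/(fρ) = 1.36×10⁻³/(1.34×10⁻⁴ × 1.08) = 9.41 m/s
Around a low, centrifugal force acts outward with Coriolis, so pressure-gradient force balances both:
(1/ρ)|∂P/∂n| = fV + V²/R  →  V² + fR·V − fR·V_g = 0
With fR = 1.34×10⁻⁴ × 1353×10³ m = 182 m/s:
V = [−fR + √((fR)² + 4 fR V_g)]/2 = [−182 + √(182² + 4×182×9.41)]/2 = 8.97 m/s
Subgeostrophic (V < V_g = 9.41 m/s), as expected around a low.

9.0 m s⁻¹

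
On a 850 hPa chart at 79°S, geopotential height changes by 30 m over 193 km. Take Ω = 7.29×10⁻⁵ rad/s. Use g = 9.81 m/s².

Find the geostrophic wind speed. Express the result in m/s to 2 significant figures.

11 m/s

Coriolis parameter at 79°S:
f = 2Ω sin φ = 2 × 7.29×10⁻⁵ × sin 79° = 1.43×10⁻⁴ s⁻¹
Height gradient: |∂Z/∂n| = 30 m / 193000 m = 1.55×10⁻⁴
On a pressure surface, geostrophic balance gives V_g = (g/f)|∂Z/∂n|:
V_g = 9.81 × 1.55×10⁻⁴ / 1.43×10⁻⁴ = 10.7 m/s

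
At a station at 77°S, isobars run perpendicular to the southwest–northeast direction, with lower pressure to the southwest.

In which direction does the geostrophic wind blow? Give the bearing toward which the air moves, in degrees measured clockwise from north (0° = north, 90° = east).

135°

The pressure-gradient force points toward the southwest (bearing 225°).
Geostrophic balance: in the Southern Hemisphere the Coriolis force deflects motion to the left, so the geostrophic wind blows 90° to the left of the pressure-gradient force (low pressure on the right).
Rotating 225° by 90° counterclockwise gives 135° — the wind blows toward the southeast.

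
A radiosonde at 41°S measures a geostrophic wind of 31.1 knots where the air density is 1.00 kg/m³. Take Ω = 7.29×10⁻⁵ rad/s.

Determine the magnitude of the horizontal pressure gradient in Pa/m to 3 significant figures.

Coriolis parameter at 41°S:
f = 2Ω sin φ = 2 × 7.29×10⁻⁵ × sin 41° = 9.57×10⁻⁵ s⁻¹
Wind speed in SI: 31.1 knots = 16.0 m/s
Geostrophic balance rearranged: |∂P/∂n| = f ρ V_g
|∂P/∂n| = 9.57×10⁻⁵ × 1.00 × 16.0 = 1.53×10⁻³ Pa/m

1.53×10⁻³ Pa/m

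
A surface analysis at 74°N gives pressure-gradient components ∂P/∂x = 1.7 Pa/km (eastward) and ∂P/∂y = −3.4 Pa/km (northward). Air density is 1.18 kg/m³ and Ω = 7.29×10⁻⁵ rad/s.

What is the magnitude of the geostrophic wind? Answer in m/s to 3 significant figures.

Coriolis parameter at 74°N:
f = 2Ω sin φ = 2 × 7.29×10⁻⁵ × sin 74° = 1.40×10⁻⁴ s⁻¹
Component geostrophic relations (x east, y north):
u_g = −(1/(fρ)) ∂P/∂y,  v_g = (1/(fρ)) ∂P/∂x
u_g = −(−3.4×10⁻³)/(1.40×10⁻⁴ × 1.18) = 20.6 m/s;  v_g = (1.7×10⁻³)/(1.40×10⁻⁴ × 1.18) = 10.3 m/s
|V_g| = √(u_g² + v_g²) = 23.0 m/s

23.0 m/s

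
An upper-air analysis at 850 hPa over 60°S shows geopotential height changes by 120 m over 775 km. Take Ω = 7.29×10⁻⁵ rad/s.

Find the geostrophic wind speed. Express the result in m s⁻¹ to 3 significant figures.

12.0 m s⁻¹

Coriolis parameter at 60°S:
f = 2Ω sin φ = 2 × 7.29×10⁻⁵ × sin 60° = 1.26×10⁻⁴ s⁻¹
Height gradient: |∂Z/∂n| = 120 m / 775000 m = 1.55×10⁻⁴
On a pressure surface, geostrophic balance gives V_g = (g/f)|∂Z/∂n|:
V_g = 9.81 × 1.55×10⁻⁴ / 1.26×10⁻⁴ = 12.0 m/s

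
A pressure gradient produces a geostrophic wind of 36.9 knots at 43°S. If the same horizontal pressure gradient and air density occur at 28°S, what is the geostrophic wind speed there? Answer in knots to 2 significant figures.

54 knots

With the same pressure gradient and density, V_g ∝ 1/f ∝ 1/sin φ.
V₂ = V₁ · sin φ₁ / sin φ₂ = 36.9 × sin 43° / sin 28°
V₂ = 36.9 × 0.6820/0.4695 = 54 knots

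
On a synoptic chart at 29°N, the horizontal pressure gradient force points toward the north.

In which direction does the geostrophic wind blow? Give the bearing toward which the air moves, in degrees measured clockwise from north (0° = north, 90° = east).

The pressure-gradient force points toward the north (bearing 000°).
Geostrophic balance: in the Northern Hemisphere the Coriolis force deflects motion to the right, so the geostrophic wind blows 90° to the right of the pressure-gradient force (low pressure on the left).
Rotating 000° by 90° clockwise gives 090° — the wind blows toward the east.

090°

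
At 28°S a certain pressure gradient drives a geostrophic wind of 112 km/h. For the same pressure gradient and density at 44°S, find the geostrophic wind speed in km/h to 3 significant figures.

With the same pressure gradient and density, V_g ∝ 1/f ∝ 1/sin φ.
V₂ = V₁ · sin φ₁ / sin φ₂ = 112 × sin 28° / sin 44°
V₂ = 112 × 0.4695/0.6947 = 75.7 km/h

75.7 km/h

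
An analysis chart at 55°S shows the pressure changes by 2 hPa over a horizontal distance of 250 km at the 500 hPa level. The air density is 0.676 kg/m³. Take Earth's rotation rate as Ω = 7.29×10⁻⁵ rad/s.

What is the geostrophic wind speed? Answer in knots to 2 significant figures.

19 knots

Coriolis parameter at 55°S:
f = 2Ω sin φ = 2 × 7.29×10⁻⁵ × sin 55° = 1.19×10⁻⁴ s⁻¹
Pressure gradient: |∂P/∂n| = 200 Pa / 250000 m = 8.00×10⁻⁴ Pa/m
Geostrophic balance (pressure-gradient force = Coriolis force):
V_g = (1/(fρ)) |∂P/∂n| = 8.00×10⁻⁴ / (1.19×10⁻⁴ × 0.676) = 9.91 m/s
Converting: 9.91 m/s × 1.944 = 19 knots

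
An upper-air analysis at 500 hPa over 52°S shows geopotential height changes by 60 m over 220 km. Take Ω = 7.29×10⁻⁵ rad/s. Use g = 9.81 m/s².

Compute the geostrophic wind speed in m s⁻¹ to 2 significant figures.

Coriolis parameter at 52°S:
f = 2Ω sin φ = 2 × 7.29×10⁻⁵ × sin 52° = 1.15×10⁻⁴ s⁻¹
Height gradient: |∂Z/∂n| = 60 m / 220000 m = 2.73×10⁻⁴
On a pressure surface, geostrophic balance gives V_g = (g/f)|∂Z/∂n|:
V_g = 9.81 × 2.73×10⁻⁴ / 1.15×10⁻⁴ = 23.3 m/s

23 m s⁻¹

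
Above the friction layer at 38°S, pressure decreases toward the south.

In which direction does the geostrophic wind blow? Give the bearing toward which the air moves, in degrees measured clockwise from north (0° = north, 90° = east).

The pressure-gradient force points toward the south (bearing 180°).
Geostrophic balance: in the Southern Hemisphere the Coriolis force deflects motion to the left, so the geostrophic wind blows 90° to the left of the pressure-gradient force (low pressure on the right).
Rotating 180° by 90° counterclockwise gives 090° — the wind blows toward the east.

090°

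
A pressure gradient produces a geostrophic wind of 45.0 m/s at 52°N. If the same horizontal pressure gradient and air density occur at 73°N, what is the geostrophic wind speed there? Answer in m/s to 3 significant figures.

37.1 m/s

With the same pressure gradient and density, V_g ∝ 1/f ∝ 1/sin φ.
V₂ = V₁ · sin φ₁ / sin φ₂ = 45.0 × sin 52° / sin 73°
V₂ = 45.0 × 0.7880/0.9563 = 37.1 m/s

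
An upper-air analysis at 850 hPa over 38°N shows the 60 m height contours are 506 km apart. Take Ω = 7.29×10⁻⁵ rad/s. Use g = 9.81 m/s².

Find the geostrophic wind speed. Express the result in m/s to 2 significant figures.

Coriolis parameter at 38°N:
f = 2Ω sin φ = 2 × 7.29×10⁻⁵ × sin 38° = 8.98×10⁻⁵ s⁻¹
Height gradient: |∂Z/∂n| = 60 m / 506000 m = 1.19×10⁻⁴
On a pressure surface, geostrophic balance gives V_g = (g/f)|∂Z/∂n|:
V_g = 9.81 × 1.19×10⁻⁴ / 8.98×10⁻⁵ = 13.0 m/s

13 m/s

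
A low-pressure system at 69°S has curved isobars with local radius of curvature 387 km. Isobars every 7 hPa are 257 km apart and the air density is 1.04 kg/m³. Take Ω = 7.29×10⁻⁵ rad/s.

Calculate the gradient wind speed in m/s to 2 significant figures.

15 m/s

Coriolis parameter at 69°S:
f = 2Ω sin φ = 2 × 7.29×10⁻⁵ × sin 69° = 1.36×10⁻⁴ s⁻¹
Pressure gradient: |∂P/∂n| = 700 Pa / 257000 m = 2.72×10⁻³ Pa/m
Geostrophic speed: V_g = |∂P/∂n|/(fρ) = 2.72×10⁻³/(1.36×10⁻⁴ × 1.04) = 19.2 m/s
Around a low, centrifugal force acts outward with Coriolis, so pressure-gradient force balances both:
(1/ρ)|∂P/∂n| = fV + V²/R  →  V² + fR·V − fR·V_g = 0
With fR = 1.36×10⁻⁴ × 387×10³ m = 52.7 m/s:
V = [−fR + √((fR)² + 4 fR V_g)]/2 = [−52.7 + √(52.7² + 4×52.7×19.2)]/2 = 15 m/s
Subgeostrophic (V < V_g = 19.2 m/s), as expected around a low.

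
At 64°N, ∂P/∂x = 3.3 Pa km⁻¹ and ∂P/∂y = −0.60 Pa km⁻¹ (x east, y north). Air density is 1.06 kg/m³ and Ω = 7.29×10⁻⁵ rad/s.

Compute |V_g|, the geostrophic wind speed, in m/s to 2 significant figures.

24 m/s

Coriolis parameter at 64°N:
f = 2Ω sin φ = 2 × 7.29×10⁻⁵ × sin 64° = 1.31×10⁻⁴ s⁻¹
Component geostrophic relations (x east, y north):
u_g = −(1/(fρ)) ∂P/∂y,  v_g = (1/(fρ)) ∂P/∂x
u_g = −(−0.60×10⁻³)/(1.31×10⁻⁴ × 1.06) = 4.32 m/s;  v_g = (3.3×10⁻³)/(1.31×10⁻⁴ × 1.06) = 23.8 m/s
|V_g| = √(u_g² + v_g²) = 24.1 m/s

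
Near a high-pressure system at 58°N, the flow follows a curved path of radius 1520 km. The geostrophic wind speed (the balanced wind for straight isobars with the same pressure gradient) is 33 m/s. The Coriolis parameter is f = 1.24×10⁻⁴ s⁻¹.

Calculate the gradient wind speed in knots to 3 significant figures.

82.9 knots

Around a high, pressure-gradient force acts outward with centrifugal, so Coriolis balances both:
fV = (1/ρ)|∂P/∂n| + V²/R  →  V² − fR·V + fR·V_g = 0
With fR = 1.24×10⁻⁴ × 1520×10³ m = 188 m/s:
V = [fR − √((fR)² − 4 fR V_g)]/2 = [188 − √(188² − 4×188×33)]/2 = 42.7 m/s
Supergeostrophic (V > V_g = 33 m/s), as expected around a high.
Converting: 42.7 m/s × 1.944 = 82.9 knots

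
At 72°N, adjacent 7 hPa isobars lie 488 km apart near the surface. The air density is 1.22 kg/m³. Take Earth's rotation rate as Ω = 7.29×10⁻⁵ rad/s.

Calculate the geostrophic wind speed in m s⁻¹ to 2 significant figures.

8.5 m s⁻¹

Coriolis parameter at 72°N:
f = 2Ω sin φ = 2 × 7.29×10⁻⁵ × sin 72° = 1.39×10⁻⁴ s⁻¹
Pressure gradient: |∂P/∂n| = 700 Pa / 488000 m = 1.43×10⁻³ Pa/m
Geostrophic balance (pressure-gradient force = Coriolis force):
V_g = (1/(fρ)) |∂P/∂n| = 1.43×10⁻³ / (1.39×10⁻⁴ × 1.22) = 8.48 m/s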